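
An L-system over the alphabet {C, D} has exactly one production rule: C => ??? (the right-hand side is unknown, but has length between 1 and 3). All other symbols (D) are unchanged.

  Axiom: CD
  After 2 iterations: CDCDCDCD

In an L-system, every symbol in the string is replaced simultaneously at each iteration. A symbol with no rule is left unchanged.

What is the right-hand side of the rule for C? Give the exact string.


Trying C => CDC:
  Step 0: CD
  Step 1: CDCD
  Step 2: CDCDCDCD
Matches the given result.

Answer: CDC


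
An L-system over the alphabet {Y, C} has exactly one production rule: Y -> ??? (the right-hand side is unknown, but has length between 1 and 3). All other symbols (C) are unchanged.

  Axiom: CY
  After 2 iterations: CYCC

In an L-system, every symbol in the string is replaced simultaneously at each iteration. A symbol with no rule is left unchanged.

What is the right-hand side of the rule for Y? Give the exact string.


Answer: YC

Derivation:
Trying Y -> YC:
  Step 0: CY
  Step 1: CYC
  Step 2: CYCC
Matches the given result.


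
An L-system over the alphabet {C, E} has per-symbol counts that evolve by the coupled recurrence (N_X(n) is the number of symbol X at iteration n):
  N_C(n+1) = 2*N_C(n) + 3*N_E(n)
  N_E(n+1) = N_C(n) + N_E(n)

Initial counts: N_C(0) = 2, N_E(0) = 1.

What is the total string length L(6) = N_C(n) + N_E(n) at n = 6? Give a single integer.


Step 0: N_C=2, N_E=1, L=3
Step 1: N_C=7, N_E=3, L=10
Step 2: N_C=23, N_E=10, L=33
Step 3: N_C=76, N_E=33, L=109
Step 4: N_C=251, N_E=109, L=360
Step 5: N_C=829, N_E=360, L=1189
Step 6: N_C=2738, N_E=1189, L=3927

Answer: 3927


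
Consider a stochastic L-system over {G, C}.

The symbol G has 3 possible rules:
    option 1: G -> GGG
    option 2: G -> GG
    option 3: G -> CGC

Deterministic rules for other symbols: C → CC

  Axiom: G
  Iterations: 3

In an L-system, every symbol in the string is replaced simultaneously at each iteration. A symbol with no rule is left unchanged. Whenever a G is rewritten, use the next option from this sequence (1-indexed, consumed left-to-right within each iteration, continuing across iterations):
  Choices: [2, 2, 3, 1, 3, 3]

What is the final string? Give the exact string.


Answer: GGGCGCCCCGCCC

Derivation:
Step 0: G
Step 1: GG  (used choices [2])
Step 2: GGCGC  (used choices [2, 3])
Step 3: GGGCGCCCCGCCC  (used choices [1, 3, 3])


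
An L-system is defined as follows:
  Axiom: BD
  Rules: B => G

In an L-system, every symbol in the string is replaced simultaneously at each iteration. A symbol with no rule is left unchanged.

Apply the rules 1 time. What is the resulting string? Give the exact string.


Step 0: BD
Step 1: GD

Answer: GD


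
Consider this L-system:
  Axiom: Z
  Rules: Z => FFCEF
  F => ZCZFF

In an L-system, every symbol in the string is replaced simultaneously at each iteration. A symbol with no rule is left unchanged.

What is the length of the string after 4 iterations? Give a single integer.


Answer: 233

Derivation:
Step 0: length = 1
Step 1: length = 5
Step 2: length = 17
Step 3: length = 65
Step 4: length = 233


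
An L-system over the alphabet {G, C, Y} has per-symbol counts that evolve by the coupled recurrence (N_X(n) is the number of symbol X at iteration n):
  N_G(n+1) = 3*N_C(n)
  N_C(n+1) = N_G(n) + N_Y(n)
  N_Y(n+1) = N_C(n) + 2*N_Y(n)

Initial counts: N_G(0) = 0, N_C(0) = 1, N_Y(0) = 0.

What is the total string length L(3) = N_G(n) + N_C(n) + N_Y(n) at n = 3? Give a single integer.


Answer: 22

Derivation:
Step 0: N_G=0, N_C=1, N_Y=0, L=1
Step 1: N_G=3, N_C=0, N_Y=1, L=4
Step 2: N_G=0, N_C=4, N_Y=2, L=6
Step 3: N_G=12, N_C=2, N_Y=8, L=22


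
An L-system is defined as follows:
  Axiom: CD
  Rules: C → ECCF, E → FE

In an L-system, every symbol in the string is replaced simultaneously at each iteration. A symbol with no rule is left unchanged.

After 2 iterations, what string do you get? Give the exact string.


Step 0: CD
Step 1: ECCFD
Step 2: FEECCFECCFFD

Answer: FEECCFECCFFD


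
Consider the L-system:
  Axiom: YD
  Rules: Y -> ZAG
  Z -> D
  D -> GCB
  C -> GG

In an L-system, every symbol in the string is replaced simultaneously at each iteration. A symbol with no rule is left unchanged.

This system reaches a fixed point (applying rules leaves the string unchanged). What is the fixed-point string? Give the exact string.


Answer: GGGBAGGGGB

Derivation:
Step 0: YD
Step 1: ZAGGCB
Step 2: DAGGGGB
Step 3: GCBAGGGGB
Step 4: GGGBAGGGGB
Step 5: GGGBAGGGGB  (unchanged — fixed point at step 4)


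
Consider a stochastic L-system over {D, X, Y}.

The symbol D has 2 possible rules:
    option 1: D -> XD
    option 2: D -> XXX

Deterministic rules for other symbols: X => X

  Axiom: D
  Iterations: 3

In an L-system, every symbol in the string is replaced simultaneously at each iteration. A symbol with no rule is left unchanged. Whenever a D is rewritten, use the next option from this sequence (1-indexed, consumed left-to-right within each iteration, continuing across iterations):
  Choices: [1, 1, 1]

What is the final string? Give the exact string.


Step 0: D
Step 1: XD  (used choices [1])
Step 2: XXD  (used choices [1])
Step 3: XXXD  (used choices [1])

Answer: XXXD


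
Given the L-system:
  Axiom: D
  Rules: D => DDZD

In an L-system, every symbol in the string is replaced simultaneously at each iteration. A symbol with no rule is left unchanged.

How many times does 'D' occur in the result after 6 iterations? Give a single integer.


Step 0: length=1, 'D' count=1
Step 1: length=4, 'D' count=3
Step 2: length=13, 'D' count=9
Step 3: length=40, 'D' count=27
Step 4: length=121, 'D' count=81
Step 5: length=364, 'D' count=243
Step 6: length=1093, 'D' count=729
Final string: DDZDDDZDZDDZDDDZDDDZDZDDZDZDDZDDDZDZDDZDDDZDDDZDZDDZDDDZDDDZDZDDZDZDDZDDDZDZDDZDZDDZDDDZDZDDZDDDZDDDZDZDDZDZDDZDDDZDZDDZDDDZDDDZDZDDZDDDZDDDZDZDDZDZDDZDDDZDZDDZDDDZDDDZDZDDZDDDZDDDZDZDDZDZDDZDDDZDZDDZDZDDZDDDZDZDDZDDDZDDDZDZDDZDZDDZDDDZDZDDZDZDDZDDDZDZDDZDDDZDDDZDZDDZDZDDZDDDZDZDDZDDDZDDDZDZDDZDDDZDDDZDZDDZDZDDZDDDZDZDDZDZDDZDDDZDZDDZDDDZDDDZDZDDZDZDDZDDDZDZDDZDDDZDDDZDZDDZDDDZDDDZDZDDZDZDDZDDDZDZDDZDDDZDDDZDZDDZDDDZDDDZDZDDZDZDDZDDDZDZDDZDZDDZDDDZDZDDZDDDZDDDZDZDDZDZDDZDDDZDZDDZDDDZDDDZDZDDZDDDZDDDZDZDDZDZDDZDDDZDZDDZDDDZDDDZDZDDZDDDZDDDZDZDDZDZDDZDDDZDZDDZDZDDZDDDZDZDDZDDDZDDDZDZDDZDZDDZDDDZDZDDZDZDDZDDDZDZDDZDDDZDDDZDZDDZDZDDZDDDZDZDDZDDDZDDDZDZDDZDDDZDDDZDZDDZDZDDZDDDZDZDDZDZDDZDDDZDZDDZDDDZDDDZDZDDZDZDDZDDDZDZDDZDZDDZDDDZDZDDZDDDZDDDZDZDDZDZDDZDDDZDZDDZDDDZDDDZDZDDZDDDZDDDZDZDDZDZDDZDDDZDZDDZDZDDZDDDZDZDDZDDDZDDDZDZDDZDZDDZDDDZDZDDZDDDZDDDZDZDDZDDDZDDDZDZDDZDZDDZDDDZDZDDZDDDZDDDZDZDDZDDDZDDDZDZDDZDZDDZDDDZDZDDZDZDDZDDDZDZDDZDDDZDDDZDZDDZDZDDZDDDZDZDDZDZDDZDDDZDZDDZDDDZDDDZDZDDZDZDDZDDDZDZDDZDDDZDDDZDZDDZDDDZDDDZDZDDZDZDDZDDDZDZDDZDZDDZDDDZDZDDZDDDZDDDZDZDDZDZDDZDDDZDZDDZD

Answer: 729


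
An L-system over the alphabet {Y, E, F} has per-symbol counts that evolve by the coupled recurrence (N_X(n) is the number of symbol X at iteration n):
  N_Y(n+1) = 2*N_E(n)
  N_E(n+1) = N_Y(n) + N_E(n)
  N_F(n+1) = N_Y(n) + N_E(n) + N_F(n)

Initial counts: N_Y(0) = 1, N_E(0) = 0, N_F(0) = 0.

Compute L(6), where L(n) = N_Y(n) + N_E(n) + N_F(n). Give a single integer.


Step 0: N_Y=1, N_E=0, N_F=0, L=1
Step 1: N_Y=0, N_E=1, N_F=1, L=2
Step 2: N_Y=2, N_E=1, N_F=2, L=5
Step 3: N_Y=2, N_E=3, N_F=5, L=10
Step 4: N_Y=6, N_E=5, N_F=10, L=21
Step 5: N_Y=10, N_E=11, N_F=21, L=42
Step 6: N_Y=22, N_E=21, N_F=42, L=85

Answer: 85


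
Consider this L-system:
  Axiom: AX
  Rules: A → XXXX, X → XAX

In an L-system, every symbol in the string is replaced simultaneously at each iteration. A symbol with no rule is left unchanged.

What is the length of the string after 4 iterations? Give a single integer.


Step 0: length = 2
Step 1: length = 7
Step 2: length = 22
Step 3: length = 72
Step 4: length = 232

Answer: 232


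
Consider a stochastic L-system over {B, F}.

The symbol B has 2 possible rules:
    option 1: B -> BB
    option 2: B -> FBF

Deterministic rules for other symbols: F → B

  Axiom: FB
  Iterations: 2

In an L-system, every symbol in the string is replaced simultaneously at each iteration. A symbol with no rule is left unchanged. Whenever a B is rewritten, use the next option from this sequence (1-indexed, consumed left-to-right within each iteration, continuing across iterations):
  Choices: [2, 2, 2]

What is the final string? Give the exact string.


Answer: FBFBFBFB

Derivation:
Step 0: FB
Step 1: BFBF  (used choices [2])
Step 2: FBFBFBFB  (used choices [2, 2])


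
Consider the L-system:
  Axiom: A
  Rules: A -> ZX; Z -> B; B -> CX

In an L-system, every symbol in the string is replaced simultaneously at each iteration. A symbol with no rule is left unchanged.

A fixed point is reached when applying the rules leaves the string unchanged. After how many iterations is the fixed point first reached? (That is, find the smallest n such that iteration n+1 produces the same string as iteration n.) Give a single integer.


Step 0: A
Step 1: ZX
Step 2: BX
Step 3: CXX
Step 4: CXX  (unchanged — fixed point at step 3)

Answer: 3


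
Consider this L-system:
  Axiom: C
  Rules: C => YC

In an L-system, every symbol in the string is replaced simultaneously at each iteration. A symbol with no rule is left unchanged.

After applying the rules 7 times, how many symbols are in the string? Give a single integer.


Answer: 8

Derivation:
Step 0: length = 1
Step 1: length = 2
Step 2: length = 3
Step 3: length = 4
Step 4: length = 5
Step 5: length = 6
Step 6: length = 7
Step 7: length = 8


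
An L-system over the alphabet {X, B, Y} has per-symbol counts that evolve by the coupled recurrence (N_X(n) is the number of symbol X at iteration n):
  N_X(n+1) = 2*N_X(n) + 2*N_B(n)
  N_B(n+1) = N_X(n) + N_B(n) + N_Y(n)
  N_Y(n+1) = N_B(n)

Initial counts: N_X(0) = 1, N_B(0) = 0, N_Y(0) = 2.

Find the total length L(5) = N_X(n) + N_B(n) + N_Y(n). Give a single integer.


Step 0: N_X=1, N_B=0, N_Y=2, L=3
Step 1: N_X=2, N_B=3, N_Y=0, L=5
Step 2: N_X=10, N_B=5, N_Y=3, L=18
Step 3: N_X=30, N_B=18, N_Y=5, L=53
Step 4: N_X=96, N_B=53, N_Y=18, L=167
Step 5: N_X=298, N_B=167, N_Y=53, L=518

Answer: 518


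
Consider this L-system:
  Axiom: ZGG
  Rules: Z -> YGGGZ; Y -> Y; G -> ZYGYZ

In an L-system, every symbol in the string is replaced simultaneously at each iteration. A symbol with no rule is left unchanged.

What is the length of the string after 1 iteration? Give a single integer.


Step 0: length = 3
Step 1: length = 15

Answer: 15


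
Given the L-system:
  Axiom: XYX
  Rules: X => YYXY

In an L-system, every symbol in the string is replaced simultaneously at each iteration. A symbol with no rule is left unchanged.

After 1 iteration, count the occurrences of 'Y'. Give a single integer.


Step 0: XYX  (1 'Y')
Step 1: YYXYYYYXY  (7 'Y')

Answer: 7


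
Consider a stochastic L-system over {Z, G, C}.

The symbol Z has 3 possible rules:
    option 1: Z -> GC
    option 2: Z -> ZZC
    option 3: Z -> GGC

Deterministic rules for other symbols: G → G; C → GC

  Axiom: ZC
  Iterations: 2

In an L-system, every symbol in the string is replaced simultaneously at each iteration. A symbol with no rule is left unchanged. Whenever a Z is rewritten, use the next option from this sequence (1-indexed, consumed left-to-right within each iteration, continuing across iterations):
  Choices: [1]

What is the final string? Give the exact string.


Step 0: ZC
Step 1: GCGC  (used choices [1])
Step 2: GGCGGC  (used choices [])

Answer: GGCGGC


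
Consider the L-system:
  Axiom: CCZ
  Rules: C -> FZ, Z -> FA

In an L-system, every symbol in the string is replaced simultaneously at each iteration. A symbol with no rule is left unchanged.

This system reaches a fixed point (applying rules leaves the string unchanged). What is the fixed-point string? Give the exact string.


Step 0: CCZ
Step 1: FZFZFA
Step 2: FFAFFAFA
Step 3: FFAFFAFA  (unchanged — fixed point at step 2)

Answer: FFAFFAFA


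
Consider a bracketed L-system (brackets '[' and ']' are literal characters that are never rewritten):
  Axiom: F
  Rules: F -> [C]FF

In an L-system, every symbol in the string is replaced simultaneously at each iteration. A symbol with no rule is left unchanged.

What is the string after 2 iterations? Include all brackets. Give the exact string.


Step 0: F
Step 1: [C]FF
Step 2: [C][C]FF[C]FF

Answer: [C][C]FF[C]FF


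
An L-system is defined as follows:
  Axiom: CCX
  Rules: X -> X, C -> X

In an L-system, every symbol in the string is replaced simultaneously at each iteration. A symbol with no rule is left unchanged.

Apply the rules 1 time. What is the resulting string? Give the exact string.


Answer: XXX

Derivation:
Step 0: CCX
Step 1: XXX


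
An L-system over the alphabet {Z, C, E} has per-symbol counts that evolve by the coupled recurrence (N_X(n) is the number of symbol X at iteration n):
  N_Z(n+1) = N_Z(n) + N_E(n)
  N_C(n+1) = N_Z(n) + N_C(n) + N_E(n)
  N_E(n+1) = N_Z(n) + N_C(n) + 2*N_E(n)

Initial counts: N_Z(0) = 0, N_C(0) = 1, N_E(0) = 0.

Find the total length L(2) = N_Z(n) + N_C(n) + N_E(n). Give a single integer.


Step 0: N_Z=0, N_C=1, N_E=0, L=1
Step 1: N_Z=0, N_C=1, N_E=1, L=2
Step 2: N_Z=1, N_C=2, N_E=3, L=6

Answer: 6


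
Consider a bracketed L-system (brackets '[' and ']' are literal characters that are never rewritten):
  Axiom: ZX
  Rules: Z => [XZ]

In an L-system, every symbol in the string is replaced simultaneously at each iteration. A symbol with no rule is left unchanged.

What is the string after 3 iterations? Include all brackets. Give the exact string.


Step 0: ZX
Step 1: [XZ]X
Step 2: [X[XZ]]X
Step 3: [X[X[XZ]]]X

Answer: [X[X[XZ]]]X


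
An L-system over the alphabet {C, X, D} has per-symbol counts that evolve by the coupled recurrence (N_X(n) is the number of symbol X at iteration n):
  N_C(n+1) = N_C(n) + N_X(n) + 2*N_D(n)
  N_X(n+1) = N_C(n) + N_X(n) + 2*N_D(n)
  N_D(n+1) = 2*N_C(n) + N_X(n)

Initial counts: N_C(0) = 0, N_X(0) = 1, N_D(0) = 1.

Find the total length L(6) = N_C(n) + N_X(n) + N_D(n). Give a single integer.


Step 0: N_C=0, N_X=1, N_D=1, L=2
Step 1: N_C=3, N_X=3, N_D=1, L=7
Step 2: N_C=8, N_X=8, N_D=9, L=25
Step 3: N_C=34, N_X=34, N_D=24, L=92
Step 4: N_C=116, N_X=116, N_D=102, L=334
Step 5: N_C=436, N_X=436, N_D=348, L=1220
Step 6: N_C=1568, N_X=1568, N_D=1308, L=4444

Answer: 4444


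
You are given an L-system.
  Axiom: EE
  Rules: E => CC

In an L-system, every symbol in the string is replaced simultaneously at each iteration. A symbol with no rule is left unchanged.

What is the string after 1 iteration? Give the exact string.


Answer: CCCC

Derivation:
Step 0: EE
Step 1: CCCC


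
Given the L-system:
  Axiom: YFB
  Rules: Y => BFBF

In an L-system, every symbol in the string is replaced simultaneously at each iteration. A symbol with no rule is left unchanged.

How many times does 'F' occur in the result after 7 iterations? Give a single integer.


Step 0: YFB  (1 'F')
Step 1: BFBFFB  (3 'F')
Step 2: BFBFFB  (3 'F')
Step 3: BFBFFB  (3 'F')
Step 4: BFBFFB  (3 'F')
Step 5: BFBFFB  (3 'F')
Step 6: BFBFFB  (3 'F')
Step 7: BFBFFB  (3 'F')

Answer: 3


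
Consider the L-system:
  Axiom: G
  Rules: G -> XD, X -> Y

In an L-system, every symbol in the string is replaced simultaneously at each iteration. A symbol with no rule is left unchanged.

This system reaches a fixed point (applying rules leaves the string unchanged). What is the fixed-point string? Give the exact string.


Step 0: G
Step 1: XD
Step 2: YD
Step 3: YD  (unchanged — fixed point at step 2)

Answer: YD


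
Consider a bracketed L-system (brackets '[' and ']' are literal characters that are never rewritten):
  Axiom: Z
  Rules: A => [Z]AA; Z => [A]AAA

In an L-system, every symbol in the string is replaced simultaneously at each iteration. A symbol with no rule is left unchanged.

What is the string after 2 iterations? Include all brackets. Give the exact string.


Step 0: Z
Step 1: [A]AAA
Step 2: [[Z]AA][Z]AA[Z]AA[Z]AA

Answer: [[Z]AA][Z]AA[Z]AA[Z]AA


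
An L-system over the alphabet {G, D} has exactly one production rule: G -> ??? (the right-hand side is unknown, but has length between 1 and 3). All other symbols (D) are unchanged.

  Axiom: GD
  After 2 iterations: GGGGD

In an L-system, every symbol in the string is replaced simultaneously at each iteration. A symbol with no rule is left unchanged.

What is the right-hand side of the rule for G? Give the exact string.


Trying G -> GG:
  Step 0: GD
  Step 1: GGD
  Step 2: GGGGD
Matches the given result.

Answer: GG


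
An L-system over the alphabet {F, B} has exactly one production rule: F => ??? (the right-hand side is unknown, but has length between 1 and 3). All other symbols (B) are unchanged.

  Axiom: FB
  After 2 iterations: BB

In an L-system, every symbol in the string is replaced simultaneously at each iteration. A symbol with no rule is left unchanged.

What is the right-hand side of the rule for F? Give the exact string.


Trying F => B:
  Step 0: FB
  Step 1: BB
  Step 2: BB
Matches the given result.

Answer: B


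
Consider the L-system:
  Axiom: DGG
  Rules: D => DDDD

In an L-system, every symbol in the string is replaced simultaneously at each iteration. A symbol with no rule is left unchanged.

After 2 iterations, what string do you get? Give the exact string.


Step 0: DGG
Step 1: DDDDGG
Step 2: DDDDDDDDDDDDDDDDGG

Answer: DDDDDDDDDDDDDDDDGG


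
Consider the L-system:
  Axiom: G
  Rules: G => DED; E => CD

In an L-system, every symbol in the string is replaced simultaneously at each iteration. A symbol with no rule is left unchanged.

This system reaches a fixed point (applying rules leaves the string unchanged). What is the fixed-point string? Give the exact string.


Step 0: G
Step 1: DED
Step 2: DCDD
Step 3: DCDD  (unchanged — fixed point at step 2)

Answer: DCDD


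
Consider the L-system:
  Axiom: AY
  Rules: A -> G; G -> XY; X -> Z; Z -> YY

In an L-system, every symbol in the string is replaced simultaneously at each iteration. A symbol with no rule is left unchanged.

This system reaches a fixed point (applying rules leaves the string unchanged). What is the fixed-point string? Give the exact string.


Answer: YYYY

Derivation:
Step 0: AY
Step 1: GY
Step 2: XYY
Step 3: ZYY
Step 4: YYYY
Step 5: YYYY  (unchanged — fixed point at step 4)


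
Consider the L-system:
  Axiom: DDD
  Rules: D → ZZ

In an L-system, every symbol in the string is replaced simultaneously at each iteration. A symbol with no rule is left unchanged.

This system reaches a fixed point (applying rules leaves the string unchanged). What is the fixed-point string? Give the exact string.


Answer: ZZZZZZ

Derivation:
Step 0: DDD
Step 1: ZZZZZZ
Step 2: ZZZZZZ  (unchanged — fixed point at step 1)


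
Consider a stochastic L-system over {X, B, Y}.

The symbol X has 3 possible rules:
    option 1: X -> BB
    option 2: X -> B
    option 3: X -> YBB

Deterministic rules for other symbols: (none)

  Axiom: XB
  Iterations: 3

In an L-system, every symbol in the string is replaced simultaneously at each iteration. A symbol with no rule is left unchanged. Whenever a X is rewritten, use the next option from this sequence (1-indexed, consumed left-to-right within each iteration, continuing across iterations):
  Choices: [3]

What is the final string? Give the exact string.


Step 0: XB
Step 1: YBBB  (used choices [3])
Step 2: YBBB  (used choices [])
Step 3: YBBB  (used choices [])

Answer: YBBB


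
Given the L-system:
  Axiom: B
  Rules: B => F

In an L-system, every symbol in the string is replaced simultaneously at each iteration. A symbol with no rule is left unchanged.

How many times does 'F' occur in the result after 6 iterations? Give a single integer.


Answer: 1

Derivation:
Step 0: B  (0 'F')
Step 1: F  (1 'F')
Step 2: F  (1 'F')
Step 3: F  (1 'F')
Step 4: F  (1 'F')
Step 5: F  (1 'F')
Step 6: F  (1 'F')


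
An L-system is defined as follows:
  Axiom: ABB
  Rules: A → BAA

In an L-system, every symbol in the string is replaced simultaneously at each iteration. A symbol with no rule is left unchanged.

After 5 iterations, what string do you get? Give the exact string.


Answer: BBBBBAABAABBAABAABBBAABAABBAABAABBBBAABAABBAABAABBBAABAABBAABAABB

Derivation:
Step 0: ABB
Step 1: BAABB
Step 2: BBAABAABB
Step 3: BBBAABAABBAABAABB
Step 4: BBBBAABAABBAABAABBBAABAABBAABAABB
Step 5: BBBBBAABAABBAABAABBBAABAABBAABAABBBBAABAABBAABAABBBAABAABBAABAABB


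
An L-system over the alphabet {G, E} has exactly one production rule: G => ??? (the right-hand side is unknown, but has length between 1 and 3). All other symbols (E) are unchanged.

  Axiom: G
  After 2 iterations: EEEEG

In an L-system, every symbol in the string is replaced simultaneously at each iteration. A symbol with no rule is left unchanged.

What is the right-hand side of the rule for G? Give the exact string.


Trying G => EEG:
  Step 0: G
  Step 1: EEG
  Step 2: EEEEG
Matches the given result.

Answer: EEG


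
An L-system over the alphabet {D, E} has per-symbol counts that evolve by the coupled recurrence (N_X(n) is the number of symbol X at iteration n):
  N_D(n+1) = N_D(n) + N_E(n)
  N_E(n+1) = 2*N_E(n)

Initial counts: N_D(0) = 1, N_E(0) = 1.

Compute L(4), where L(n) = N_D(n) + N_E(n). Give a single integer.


Step 0: N_D=1, N_E=1, L=2
Step 1: N_D=2, N_E=2, L=4
Step 2: N_D=4, N_E=4, L=8
Step 3: N_D=8, N_E=8, L=16
Step 4: N_D=16, N_E=16, L=32

Answer: 32


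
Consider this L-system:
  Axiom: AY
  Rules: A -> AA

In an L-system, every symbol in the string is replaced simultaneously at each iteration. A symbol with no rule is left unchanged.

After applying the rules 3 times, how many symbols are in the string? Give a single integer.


Step 0: length = 2
Step 1: length = 3
Step 2: length = 5
Step 3: length = 9

Answer: 9


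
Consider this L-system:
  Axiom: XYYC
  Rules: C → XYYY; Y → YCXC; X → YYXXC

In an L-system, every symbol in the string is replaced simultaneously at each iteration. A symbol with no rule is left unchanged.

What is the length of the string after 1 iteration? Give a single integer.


Step 0: length = 4
Step 1: length = 17

Answer: 17


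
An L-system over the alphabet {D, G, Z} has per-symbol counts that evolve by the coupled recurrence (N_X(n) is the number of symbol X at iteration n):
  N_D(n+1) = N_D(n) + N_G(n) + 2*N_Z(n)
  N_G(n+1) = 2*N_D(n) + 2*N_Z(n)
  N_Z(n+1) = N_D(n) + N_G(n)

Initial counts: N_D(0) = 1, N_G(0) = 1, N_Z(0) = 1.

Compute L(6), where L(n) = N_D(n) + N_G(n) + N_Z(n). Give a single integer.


Step 0: N_D=1, N_G=1, N_Z=1, L=3
Step 1: N_D=4, N_G=4, N_Z=2, L=10
Step 2: N_D=12, N_G=12, N_Z=8, L=32
Step 3: N_D=40, N_G=40, N_Z=24, L=104
Step 4: N_D=128, N_G=128, N_Z=80, L=336
Step 5: N_D=416, N_G=416, N_Z=256, L=1088
Step 6: N_D=1344, N_G=1344, N_Z=832, L=3520

Answer: 3520


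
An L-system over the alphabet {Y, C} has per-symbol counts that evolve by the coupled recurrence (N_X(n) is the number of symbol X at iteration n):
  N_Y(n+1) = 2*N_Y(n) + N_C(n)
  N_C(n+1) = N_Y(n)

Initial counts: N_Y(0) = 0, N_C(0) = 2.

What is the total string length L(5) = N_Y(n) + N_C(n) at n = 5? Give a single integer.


Step 0: N_Y=0, N_C=2, L=2
Step 1: N_Y=2, N_C=0, L=2
Step 2: N_Y=4, N_C=2, L=6
Step 3: N_Y=10, N_C=4, L=14
Step 4: N_Y=24, N_C=10, L=34
Step 5: N_Y=58, N_C=24, L=82

Answer: 82


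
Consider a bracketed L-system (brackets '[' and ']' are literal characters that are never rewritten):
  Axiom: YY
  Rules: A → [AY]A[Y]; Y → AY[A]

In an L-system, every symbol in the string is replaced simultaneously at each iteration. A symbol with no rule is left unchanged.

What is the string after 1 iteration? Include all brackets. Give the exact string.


Step 0: YY
Step 1: AY[A]AY[A]

Answer: AY[A]AY[A]


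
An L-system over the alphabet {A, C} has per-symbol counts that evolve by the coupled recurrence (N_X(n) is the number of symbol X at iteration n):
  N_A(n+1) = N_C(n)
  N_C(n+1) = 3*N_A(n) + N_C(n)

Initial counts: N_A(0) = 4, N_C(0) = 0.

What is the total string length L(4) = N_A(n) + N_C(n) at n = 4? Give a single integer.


Step 0: N_A=4, N_C=0, L=4
Step 1: N_A=0, N_C=12, L=12
Step 2: N_A=12, N_C=12, L=24
Step 3: N_A=12, N_C=48, L=60
Step 4: N_A=48, N_C=84, L=132

Answer: 132


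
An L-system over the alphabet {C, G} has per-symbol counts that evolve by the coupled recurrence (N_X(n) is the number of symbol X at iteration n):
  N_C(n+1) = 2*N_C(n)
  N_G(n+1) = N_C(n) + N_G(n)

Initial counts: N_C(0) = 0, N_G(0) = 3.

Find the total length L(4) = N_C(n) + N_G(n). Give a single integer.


Answer: 3

Derivation:
Step 0: N_C=0, N_G=3, L=3
Step 1: N_C=0, N_G=3, L=3
Step 2: N_C=0, N_G=3, L=3
Step 3: N_C=0, N_G=3, L=3
Step 4: N_C=0, N_G=3, L=3


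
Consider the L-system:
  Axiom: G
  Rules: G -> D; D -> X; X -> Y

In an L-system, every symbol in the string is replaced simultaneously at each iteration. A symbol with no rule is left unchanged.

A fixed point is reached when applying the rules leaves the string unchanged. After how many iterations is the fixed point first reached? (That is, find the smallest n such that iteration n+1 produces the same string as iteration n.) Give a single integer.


Answer: 3

Derivation:
Step 0: G
Step 1: D
Step 2: X
Step 3: Y
Step 4: Y  (unchanged — fixed point at step 3)


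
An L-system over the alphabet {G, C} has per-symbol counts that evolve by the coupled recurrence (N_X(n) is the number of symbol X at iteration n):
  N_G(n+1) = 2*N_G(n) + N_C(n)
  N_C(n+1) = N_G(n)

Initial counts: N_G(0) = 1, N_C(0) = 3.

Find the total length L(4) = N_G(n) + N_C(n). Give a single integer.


Answer: 92

Derivation:
Step 0: N_G=1, N_C=3, L=4
Step 1: N_G=5, N_C=1, L=6
Step 2: N_G=11, N_C=5, L=16
Step 3: N_G=27, N_C=11, L=38
Step 4: N_G=65, N_C=27, L=92


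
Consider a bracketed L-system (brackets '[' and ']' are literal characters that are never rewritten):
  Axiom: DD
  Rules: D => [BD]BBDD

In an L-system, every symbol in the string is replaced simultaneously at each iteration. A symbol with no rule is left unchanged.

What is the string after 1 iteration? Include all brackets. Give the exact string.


Step 0: DD
Step 1: [BD]BBDD[BD]BBDD

Answer: [BD]BBDD[BD]BBDD


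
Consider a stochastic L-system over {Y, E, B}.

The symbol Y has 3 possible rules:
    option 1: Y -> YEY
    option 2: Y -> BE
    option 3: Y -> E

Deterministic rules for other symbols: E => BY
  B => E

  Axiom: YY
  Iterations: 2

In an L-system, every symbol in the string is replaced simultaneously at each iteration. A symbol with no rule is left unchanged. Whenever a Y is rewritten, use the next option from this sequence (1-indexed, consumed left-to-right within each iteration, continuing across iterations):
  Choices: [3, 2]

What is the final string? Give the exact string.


Step 0: YY
Step 1: EBE  (used choices [3, 2])
Step 2: BYEBY  (used choices [])

Answer: BYEBY


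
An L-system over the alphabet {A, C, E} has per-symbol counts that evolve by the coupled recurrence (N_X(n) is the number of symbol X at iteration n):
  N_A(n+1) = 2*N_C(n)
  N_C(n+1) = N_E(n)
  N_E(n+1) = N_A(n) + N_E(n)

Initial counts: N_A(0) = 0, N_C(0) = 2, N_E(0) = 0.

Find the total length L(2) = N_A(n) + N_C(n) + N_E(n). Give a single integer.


Step 0: N_A=0, N_C=2, N_E=0, L=2
Step 1: N_A=4, N_C=0, N_E=0, L=4
Step 2: N_A=0, N_C=0, N_E=4, L=4

Answer: 4


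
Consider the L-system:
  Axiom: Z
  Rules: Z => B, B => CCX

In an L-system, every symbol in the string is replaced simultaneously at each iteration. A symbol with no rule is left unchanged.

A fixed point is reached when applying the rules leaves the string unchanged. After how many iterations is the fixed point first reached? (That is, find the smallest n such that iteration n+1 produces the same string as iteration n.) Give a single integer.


Step 0: Z
Step 1: B
Step 2: CCX
Step 3: CCX  (unchanged — fixed point at step 2)

Answer: 2


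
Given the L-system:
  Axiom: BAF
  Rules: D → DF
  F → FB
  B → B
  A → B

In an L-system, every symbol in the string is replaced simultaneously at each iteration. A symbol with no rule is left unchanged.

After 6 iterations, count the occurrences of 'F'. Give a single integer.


Step 0: BAF  (1 'F')
Step 1: BBFB  (1 'F')
Step 2: BBFBB  (1 'F')
Step 3: BBFBBB  (1 'F')
Step 4: BBFBBBB  (1 'F')
Step 5: BBFBBBBB  (1 'F')
Step 6: BBFBBBBBB  (1 'F')

Answer: 1


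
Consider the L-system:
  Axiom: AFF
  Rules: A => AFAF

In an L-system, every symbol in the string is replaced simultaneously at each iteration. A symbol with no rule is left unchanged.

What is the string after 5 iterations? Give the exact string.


Step 0: AFF
Step 1: AFAFFF
Step 2: AFAFFAFAFFFF
Step 3: AFAFFAFAFFFAFAFFAFAFFFFF
Step 4: AFAFFAFAFFFAFAFFAFAFFFFAFAFFAFAFFFAFAFFAFAFFFFFF
Step 5: AFAFFAFAFFFAFAFFAFAFFFFAFAFFAFAFFFAFAFFAFAFFFFFAFAFFAFAFFFAFAFFAFAFFFFAFAFFAFAFFFAFAFFAFAFFFFFFF

Answer: AFAFFAFAFFFAFAFFAFAFFFFAFAFFAFAFFFAFAFFAFAFFFFFAFAFFAFAFFFAFAFFAFAFFFFAFAFFAFAFFFAFAFFAFAFFFFFFF


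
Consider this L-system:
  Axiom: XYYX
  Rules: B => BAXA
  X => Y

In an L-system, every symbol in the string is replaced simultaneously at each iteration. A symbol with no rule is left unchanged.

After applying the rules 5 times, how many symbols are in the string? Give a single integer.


Answer: 4

Derivation:
Step 0: length = 4
Step 1: length = 4
Step 2: length = 4
Step 3: length = 4
Step 4: length = 4
Step 5: length = 4


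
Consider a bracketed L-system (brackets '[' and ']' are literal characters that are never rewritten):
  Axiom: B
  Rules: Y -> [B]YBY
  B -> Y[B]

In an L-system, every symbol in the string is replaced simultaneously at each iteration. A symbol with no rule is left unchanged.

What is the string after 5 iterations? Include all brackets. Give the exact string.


Answer: [[Y[B]][B]YBYY[B][B]YBY[[B]YBY[Y[B]]]][[B]YBY[Y[B]]][Y[B]][B]YBYY[B][B]YBY[B]YBY[Y[B]][Y[B]][B]YBYY[B][B]YBY[Y[B]][B]YBYY[B][B]YBY[[B]YBY[Y[B]]][[B]YBY[Y[B]]][Y[B]][B]YBYY[B][B]YBY[B]YBY[Y[B]][Y[B]][B]YBYY[B][B]YBY[[[B]YBY[Y[B]]][Y[B]][B]YBYY[B][B]YBY[B]YBY[Y[B]][Y[B]][B]YBYY[B][B]YBY[[Y[B]][B]YBYY[B][B]YBY[[B]YBY[Y[B]]]]]

Derivation:
Step 0: B
Step 1: Y[B]
Step 2: [B]YBY[Y[B]]
Step 3: [Y[B]][B]YBYY[B][B]YBY[[B]YBY[Y[B]]]
Step 4: [[B]YBY[Y[B]]][Y[B]][B]YBYY[B][B]YBY[B]YBY[Y[B]][Y[B]][B]YBYY[B][B]YBY[[Y[B]][B]YBYY[B][B]YBY[[B]YBY[Y[B]]]]
Step 5: [[Y[B]][B]YBYY[B][B]YBY[[B]YBY[Y[B]]]][[B]YBY[Y[B]]][Y[B]][B]YBYY[B][B]YBY[B]YBY[Y[B]][Y[B]][B]YBYY[B][B]YBY[Y[B]][B]YBYY[B][B]YBY[[B]YBY[Y[B]]][[B]YBY[Y[B]]][Y[B]][B]YBYY[B][B]YBY[B]YBY[Y[B]][Y[B]][B]YBYY[B][B]YBY[[[B]YBY[Y[B]]][Y[B]][B]YBYY[B][B]YBY[B]YBY[Y[B]][Y[B]][B]YBYY[B][B]YBY[[Y[B]][B]YBYY[B][B]YBY[[B]YBY[Y[B]]]]]


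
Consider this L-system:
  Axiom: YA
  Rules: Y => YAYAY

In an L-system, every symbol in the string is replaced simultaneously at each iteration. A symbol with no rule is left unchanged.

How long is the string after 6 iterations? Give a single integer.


Step 0: length = 2
Step 1: length = 6
Step 2: length = 18
Step 3: length = 54
Step 4: length = 162
Step 5: length = 486
Step 6: length = 1458

Answer: 1458


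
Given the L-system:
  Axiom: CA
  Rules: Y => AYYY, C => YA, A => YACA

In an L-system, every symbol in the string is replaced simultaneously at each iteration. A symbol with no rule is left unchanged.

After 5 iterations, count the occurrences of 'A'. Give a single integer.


Step 0: length=2, 'A' count=1
Step 1: length=6, 'A' count=3
Step 2: length=22, 'A' count=9
Step 3: length=82, 'A' count=31
Step 4: length=310, 'A' count=113
Step 5: length=1178, 'A' count=423
Final string: YACAAYYYAYYYAYYYAYYYYACAYAYACAAYYYYACAAYYYYACAYAYACAAYYYYACAYAYACAYACAAYYYAYYYAYYYYACAAYYYAYYYAYYYYACAAYYYAYYYAYYYAYYYYACAYAYACAYACAAYYYAYYYAYYYYACAAYYYAYYYAYYYYACAAYYYAYYYAYYYAYYYYACAYAYACAYACAAYYYAYYYAYYYYACAAYYYAYYYAYYYYACAAYYYAYYYAYYYAYYYYACAYAYACAYACAAYYYAYYYAYYYYACAAYYYAYYYAYYYYACAAYYYAYYYAYYYYACAAYYYAYYYAYYYAYYYYACAYAYACAAYYYYACAAYYYYACAYAYACAYACAAYYYAYYYAYYYAYYYYACAYAYACAYACAAYYYAYYYAYYYAYYYYACAYAYACAAYYYYACAAYYYYACAYAYACAYACAAYYYAYYYAYYYAYYYYACAYAYACAAYYYYACAAYYYYACAYAYACAAYYYYACAYAYACAYACAAYYYAYYYAYYYYACAAYYYAYYYAYYYYACAAYYYAYYYAYYYAYYYYACAYAYACAYACAAYYYAYYYAYYYYACAAYYYAYYYAYYYYACAAYYYAYYYAYYYAYYYYACAYAYACAYACAAYYYAYYYAYYYYACAAYYYAYYYAYYYYACAAYYYAYYYAYYYAYYYYACAYAYACAYACAAYYYAYYYAYYYYACAAYYYAYYYAYYYYACAAYYYAYYYAYYYYACAAYYYAYYYAYYYAYYYYACAYAYACAAYYYYACAAYYYYACAYAYACAYACAAYYYAYYYAYYYAYYYYACAYAYACAYACAAYYYAYYYAYYYAYYYYACAYAYACAAYYYYACAAYYYYACAYAYACAAYYYYACAYAYACAYACAAYYYAYYYAYYYYACAAYYYAYYYAYYYYACAAYYYAYYYAYYYYACAAYYYAYYYAYYYAYYYYACAYAYACAAYYYYACAAYYYYACAYAYACAAYYYYACAYAYACAYACAAYYYAYYYAYYYYACAAYYYAYYYAYYYYACAAYYYAYYYAYYYYACAAYYYAYYYAYYYAYYYYACAYAYACAAYYYYACAAYYYYACAYAYACAYACAAYYYAYYYAYYYAYYYYACAYAYACAYACAAYYYAYYYAYYYAYYYYACAYAYACAAYYYYACAAYYYYACAYAYACA

Answer: 423


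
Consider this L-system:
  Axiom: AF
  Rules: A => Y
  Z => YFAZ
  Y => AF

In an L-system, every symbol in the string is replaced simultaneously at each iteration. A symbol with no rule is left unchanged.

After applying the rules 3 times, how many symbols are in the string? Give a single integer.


Answer: 3

Derivation:
Step 0: length = 2
Step 1: length = 2
Step 2: length = 3
Step 3: length = 3


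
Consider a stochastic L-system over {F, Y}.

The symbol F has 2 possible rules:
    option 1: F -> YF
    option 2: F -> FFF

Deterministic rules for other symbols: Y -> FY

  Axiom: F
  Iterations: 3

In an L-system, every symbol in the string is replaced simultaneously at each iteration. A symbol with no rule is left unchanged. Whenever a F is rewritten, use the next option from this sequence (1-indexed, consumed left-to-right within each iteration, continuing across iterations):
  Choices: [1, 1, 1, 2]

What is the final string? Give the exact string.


Step 0: F
Step 1: YF  (used choices [1])
Step 2: FYYF  (used choices [1])
Step 3: YFFYFYFFF  (used choices [1, 2])

Answer: YFFYFYFFF


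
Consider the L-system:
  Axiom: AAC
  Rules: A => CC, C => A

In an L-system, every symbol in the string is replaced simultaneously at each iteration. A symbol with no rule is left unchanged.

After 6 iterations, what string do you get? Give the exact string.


Answer: AAAAAAAAAAAAAAAACCCCCCCC

Derivation:
Step 0: AAC
Step 1: CCCCA
Step 2: AAAACC
Step 3: CCCCCCCCAA
Step 4: AAAAAAAACCCC
Step 5: CCCCCCCCCCCCCCCCAAAA
Step 6: AAAAAAAAAAAAAAAACCCCCCCC


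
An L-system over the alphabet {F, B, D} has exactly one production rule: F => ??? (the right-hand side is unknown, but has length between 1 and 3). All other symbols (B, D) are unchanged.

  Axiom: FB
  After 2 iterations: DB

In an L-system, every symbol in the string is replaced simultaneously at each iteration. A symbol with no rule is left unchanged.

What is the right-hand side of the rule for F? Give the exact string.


Trying F => D:
  Step 0: FB
  Step 1: DB
  Step 2: DB
Matches the given result.

Answer: D


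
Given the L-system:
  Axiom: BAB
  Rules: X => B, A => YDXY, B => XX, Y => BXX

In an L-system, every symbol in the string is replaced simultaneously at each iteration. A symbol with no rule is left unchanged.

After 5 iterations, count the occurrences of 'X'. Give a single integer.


Answer: 28

Derivation:
Step 0: BAB  (0 'X')
Step 1: XXYDXYXX  (5 'X')
Step 2: BBBXXDBBXXBB  (4 'X')
Step 3: XXXXXXBBDXXXXBBXXXX  (14 'X')
Step 4: BBBBBBXXXXDBBBBXXXXBBBB  (8 'X')
Step 5: XXXXXXXXXXXXBBBBDXXXXXXXXBBBBXXXXXXXX  (28 'X')


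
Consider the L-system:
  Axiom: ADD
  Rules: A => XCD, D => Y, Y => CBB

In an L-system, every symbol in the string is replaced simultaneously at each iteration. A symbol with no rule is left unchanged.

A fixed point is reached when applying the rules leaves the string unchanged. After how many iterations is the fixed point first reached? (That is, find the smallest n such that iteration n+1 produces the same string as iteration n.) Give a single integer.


Answer: 3

Derivation:
Step 0: ADD
Step 1: XCDYY
Step 2: XCYCBBCBB
Step 3: XCCBBCBBCBB
Step 4: XCCBBCBBCBB  (unchanged — fixed point at step 3)


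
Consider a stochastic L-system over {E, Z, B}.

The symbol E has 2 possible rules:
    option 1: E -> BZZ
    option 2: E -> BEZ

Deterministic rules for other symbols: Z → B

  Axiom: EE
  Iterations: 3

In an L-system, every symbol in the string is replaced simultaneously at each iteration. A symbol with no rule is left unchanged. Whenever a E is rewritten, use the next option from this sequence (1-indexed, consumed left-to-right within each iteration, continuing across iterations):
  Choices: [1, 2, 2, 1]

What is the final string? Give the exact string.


Answer: BBBBBBZZBB

Derivation:
Step 0: EE
Step 1: BZZBEZ  (used choices [1, 2])
Step 2: BBBBBEZB  (used choices [2])
Step 3: BBBBBBZZBB  (used choices [1])


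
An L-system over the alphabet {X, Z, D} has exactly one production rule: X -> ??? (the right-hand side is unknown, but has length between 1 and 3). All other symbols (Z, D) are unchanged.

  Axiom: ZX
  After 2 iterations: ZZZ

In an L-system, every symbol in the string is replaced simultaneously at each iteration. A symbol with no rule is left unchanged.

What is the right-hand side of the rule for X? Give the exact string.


Answer: ZZ

Derivation:
Trying X -> ZZ:
  Step 0: ZX
  Step 1: ZZZ
  Step 2: ZZZ
Matches the given result.


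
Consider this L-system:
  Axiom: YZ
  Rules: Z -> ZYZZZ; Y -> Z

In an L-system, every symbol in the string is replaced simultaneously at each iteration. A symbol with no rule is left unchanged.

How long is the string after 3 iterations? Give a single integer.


Step 0: length = 2
Step 1: length = 6
Step 2: length = 26
Step 3: length = 110

Answer: 110


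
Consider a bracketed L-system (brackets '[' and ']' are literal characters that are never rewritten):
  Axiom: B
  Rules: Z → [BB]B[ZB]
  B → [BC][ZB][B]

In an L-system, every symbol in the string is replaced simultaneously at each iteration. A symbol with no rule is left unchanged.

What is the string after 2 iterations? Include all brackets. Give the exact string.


Step 0: B
Step 1: [BC][ZB][B]
Step 2: [[BC][ZB][B]C][[BB]B[ZB][BC][ZB][B]][[BC][ZB][B]]

Answer: [[BC][ZB][B]C][[BB]B[ZB][BC][ZB][B]][[BC][ZB][B]]


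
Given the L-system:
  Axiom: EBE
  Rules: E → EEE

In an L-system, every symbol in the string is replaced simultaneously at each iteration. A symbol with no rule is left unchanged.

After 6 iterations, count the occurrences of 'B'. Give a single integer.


Final string: EEEEEEEEEEEEEEEEEEEEEEEEEEEEEEEEEEEEEEEEEEEEEEEEEEEEEEEEEEEEEEEEEEEEEEEEEEEEEEEEEEEEEEEEEEEEEEEEEEEEEEEEEEEEEEEEEEEEEEEEEEEEEEEEEEEEEEEEEEEEEEEEEEEEEEEEEEEEEEEEEEEEEEEEEEEEEEEEEEEEEEEEEEEEEEEEEEEEEEEEEEEEEEEEEEEEEEEEEEEEEEEEEEEEEEEEEEEEEEEEEEEEEEEEEEEEEEEEEEEEEEEEEEEEEEEEEEEEEEEEEEEEEEEEEEEEEEEEEEEEEEEEEEEEEEEEEEEEEEEEEEEEEEEEEEEEEEEEEEEEEEEEEEEEEEEEEEEEEEEEEEEEEEEEEEEEEEEEEEEEEEEEEEEEEEEEEEEEEEEEEEEEEEEEEEEEEEEEEEEEEEEEEEEEEEEEEEEEEEEEEEEEEEEEEEEEEEEEEEEEEEEEEEEEEEEEEEEEEEEEEEEEEEEEEEEEEEEEEEEEEEEEEEEEEEEEEEEEEEEEEEEEEEEEEEEEEEEEEEEEEEEEEEEEEEEEEEEEEEEEEEEEEEEEEEEEEEEEEEEEEEEEEEEEEEEEEEEEEEEEEEEEEEEEEEEEEEEEEEEEEEEEEEEEEEEEEEEEEEEEEEEEEEEEEEEEEEEEEEEEEEEEEEEEEEEEEEEEEEEEEEEEEEEEEEEEEEEEEEEEEEEEEEEEEEEEEEEEEEEEEEEEEEEEEBEEEEEEEEEEEEEEEEEEEEEEEEEEEEEEEEEEEEEEEEEEEEEEEEEEEEEEEEEEEEEEEEEEEEEEEEEEEEEEEEEEEEEEEEEEEEEEEEEEEEEEEEEEEEEEEEEEEEEEEEEEEEEEEEEEEEEEEEEEEEEEEEEEEEEEEEEEEEEEEEEEEEEEEEEEEEEEEEEEEEEEEEEEEEEEEEEEEEEEEEEEEEEEEEEEEEEEEEEEEEEEEEEEEEEEEEEEEEEEEEEEEEEEEEEEEEEEEEEEEEEEEEEEEEEEEEEEEEEEEEEEEEEEEEEEEEEEEEEEEEEEEEEEEEEEEEEEEEEEEEEEEEEEEEEEEEEEEEEEEEEEEEEEEEEEEEEEEEEEEEEEEEEEEEEEEEEEEEEEEEEEEEEEEEEEEEEEEEEEEEEEEEEEEEEEEEEEEEEEEEEEEEEEEEEEEEEEEEEEEEEEEEEEEEEEEEEEEEEEEEEEEEEEEEEEEEEEEEEEEEEEEEEEEEEEEEEEEEEEEEEEEEEEEEEEEEEEEEEEEEEEEEEEEEEEEEEEEEEEEEEEEEEEEEEEEEEEEEEEEEEEEEEEEEEEEEEEEEEEEEEEEEEEEEEEEEEEEEEEEEEEEEEEEEEEEEEEEEEEEEEEEEEEEEEEEEEEEEEEEEEEEEEEEEEEEEEEEEEEEEEEEEEEEEEEEEEEEEEEEEEEEEEEEEEEEEEEEEEEEEEEEEEEEEEEEEEEEEEEEEEEEEEEEEE
Count of 'B': 1

Answer: 1


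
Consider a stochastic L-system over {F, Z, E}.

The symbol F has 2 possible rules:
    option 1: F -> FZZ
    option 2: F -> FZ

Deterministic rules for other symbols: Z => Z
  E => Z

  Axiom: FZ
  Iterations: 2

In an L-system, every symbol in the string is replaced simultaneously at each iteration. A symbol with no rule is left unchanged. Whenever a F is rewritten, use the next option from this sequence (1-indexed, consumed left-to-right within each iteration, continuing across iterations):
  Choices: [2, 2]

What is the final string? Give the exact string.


Step 0: FZ
Step 1: FZZ  (used choices [2])
Step 2: FZZZ  (used choices [2])

Answer: FZZZ
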